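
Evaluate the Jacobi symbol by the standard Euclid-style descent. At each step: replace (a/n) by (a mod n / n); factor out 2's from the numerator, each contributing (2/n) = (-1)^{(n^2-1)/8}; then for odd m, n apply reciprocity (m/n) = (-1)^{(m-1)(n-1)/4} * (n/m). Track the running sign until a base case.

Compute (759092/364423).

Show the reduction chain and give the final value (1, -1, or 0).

(759092/364423) = (30246/364423)   [reduce mod 364423]
30246 = 2^1·15123; (2/364423) = +1 since 364423 mod 8 = 7, so (30246/364423) = (+1)^1·(15123/364423); sign now +1
reciprocity: (15123/364423) = -1·(364423/15123) since 15123 mod 4 = 3, 364423 mod 4 = 3; sign now -1
(364423/15123) = (1471/15123)   [reduce mod 15123]
reciprocity: (1471/15123) = -1·(15123/1471) since 1471 mod 4 = 3, 15123 mod 4 = 3; sign now +1
(15123/1471) = (413/1471)   [reduce mod 1471]
reciprocity: (413/1471) = +1·(1471/413) since 413 mod 4 = 1, 1471 mod 4 = 3; sign now +1
(1471/413) = (232/413)   [reduce mod 413]
232 = 2^3·29; (2/413) = -1 since 413 mod 8 = 5, so (232/413) = (-1)^3·(29/413); sign now -1
reciprocity: (29/413) = +1·(413/29) since 29 mod 4 = 1, 413 mod 4 = 1; sign now -1
(413/29) = (7/29)   [reduce mod 29]
reciprocity: (7/29) = +1·(29/7) since 7 mod 4 = 3, 29 mod 4 = 1; sign now -1
(29/7) = (1/7)   [reduce mod 7]
(1/7) = 1; final value = sign = -1

-1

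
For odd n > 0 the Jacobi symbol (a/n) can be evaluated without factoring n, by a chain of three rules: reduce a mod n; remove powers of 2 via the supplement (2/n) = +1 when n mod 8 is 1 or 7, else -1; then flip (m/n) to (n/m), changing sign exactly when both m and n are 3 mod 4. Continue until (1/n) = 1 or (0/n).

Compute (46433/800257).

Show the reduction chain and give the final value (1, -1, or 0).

1

reciprocity: (46433/800257) = +1·(800257/46433) since 46433 mod 4 = 1, 800257 mod 4 = 1; sign now +1
(800257/46433) = (10896/46433)   [reduce mod 46433]
10896 = 2^4·681; (2/46433) = +1 since 46433 mod 8 = 1, so (10896/46433) = (+1)^4·(681/46433); sign now +1
reciprocity: (681/46433) = +1·(46433/681) since 681 mod 4 = 1, 46433 mod 4 = 1; sign now +1
(46433/681) = (125/681)   [reduce mod 681]
reciprocity: (125/681) = +1·(681/125) since 125 mod 4 = 1, 681 mod 4 = 1; sign now +1
(681/125) = (56/125)   [reduce mod 125]
56 = 2^3·7; (2/125) = -1 since 125 mod 8 = 5, so (56/125) = (-1)^3·(7/125); sign now -1
reciprocity: (7/125) = +1·(125/7) since 7 mod 4 = 3, 125 mod 4 = 1; sign now -1
(125/7) = (6/7)   [reduce mod 7]
6 = 2^1·3; (2/7) = +1 since 7 mod 8 = 7, so (6/7) = (+1)^1·(3/7); sign now -1
reciprocity: (3/7) = -1·(7/3) since 3 mod 4 = 3, 7 mod 4 = 3; sign now +1
(7/3) = (1/3)   [reduce mod 3]
(1/3) = 1; final value = sign = +1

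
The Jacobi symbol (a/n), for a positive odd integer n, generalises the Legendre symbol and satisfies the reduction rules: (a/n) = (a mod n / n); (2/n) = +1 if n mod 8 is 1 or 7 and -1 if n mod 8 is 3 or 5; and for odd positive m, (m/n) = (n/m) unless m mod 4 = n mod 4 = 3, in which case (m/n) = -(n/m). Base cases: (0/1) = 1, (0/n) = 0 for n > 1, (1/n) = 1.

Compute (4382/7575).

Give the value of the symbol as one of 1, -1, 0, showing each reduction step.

factor out 2^1: 4382 = 2^1·2191; with 7575 mod 8 = 7, (2/7575) = +1; sign now +1; continue with (2191/7575)
flip (2191/7575) -> (7575/2191): both odd, 2191 mod 4 = 3, 7575 mod 4 = 3, so the flip contributes -1; sign now -1
(7575/2191): 7575 mod 2191 = 1002, so (7575/2191) = (1002/2191)
factor out 2^1: 1002 = 2^1·501; with 2191 mod 8 = 7, (2/2191) = +1; sign now -1; continue with (501/2191)
flip (501/2191) -> (2191/501): both odd, 501 mod 4 = 1, 2191 mod 4 = 3, so the flip contributes +1; sign now -1
(2191/501): 2191 mod 501 = 187, so (2191/501) = (187/501)
flip (187/501) -> (501/187): both odd, 187 mod 4 = 3, 501 mod 4 = 1, so the flip contributes +1; sign now -1
(501/187): 501 mod 187 = 127, so (501/187) = (127/187)
flip (127/187) -> (187/127): both odd, 127 mod 4 = 3, 187 mod 4 = 3, so the flip contributes -1; sign now +1
(187/127): 187 mod 127 = 60, so (187/127) = (60/127)
factor out 2^2: 60 = 2^2·15; with 127 mod 8 = 7, (2/127) = +1; sign now +1; continue with (15/127)
flip (15/127) -> (127/15): both odd, 15 mod 4 = 3, 127 mod 4 = 3, so the flip contributes -1; sign now -1
(127/15): 127 mod 15 = 7, so (127/15) = (7/15)
flip (7/15) -> (15/7): both odd, 7 mod 4 = 3, 15 mod 4 = 3, so the flip contributes -1; sign now +1
(15/7): 15 mod 7 = 1, so (15/7) = (1/7)
reached (1/7) = 1, so the symbol is +1

1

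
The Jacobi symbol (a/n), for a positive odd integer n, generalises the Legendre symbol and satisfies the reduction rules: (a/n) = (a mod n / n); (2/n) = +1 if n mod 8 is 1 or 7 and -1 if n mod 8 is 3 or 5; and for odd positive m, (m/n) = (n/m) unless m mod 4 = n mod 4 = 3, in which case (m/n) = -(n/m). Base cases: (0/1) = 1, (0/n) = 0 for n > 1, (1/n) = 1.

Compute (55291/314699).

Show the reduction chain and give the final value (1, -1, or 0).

-1

flip (55291/314699) -> (314699/55291): both odd, 55291 mod 4 = 3, 314699 mod 4 = 3, so the flip contributes -1; sign now -1
(314699/55291): 314699 mod 55291 = 38244, so (314699/55291) = (38244/55291)
factor out 2^2: 38244 = 2^2·9561; with 55291 mod 8 = 3, (2/55291) = -1; sign now -1; continue with (9561/55291)
flip (9561/55291) -> (55291/9561): both odd, 9561 mod 4 = 1, 55291 mod 4 = 3, so the flip contributes +1; sign now -1
(55291/9561): 55291 mod 9561 = 7486, so (55291/9561) = (7486/9561)
factor out 2^1: 7486 = 2^1·3743; with 9561 mod 8 = 1, (2/9561) = +1; sign now -1; continue with (3743/9561)
flip (3743/9561) -> (9561/3743): both odd, 3743 mod 4 = 3, 9561 mod 4 = 1, so the flip contributes +1; sign now -1
(9561/3743): 9561 mod 3743 = 2075, so (9561/3743) = (2075/3743)
flip (2075/3743) -> (3743/2075): both odd, 2075 mod 4 = 3, 3743 mod 4 = 3, so the flip contributes -1; sign now +1
(3743/2075): 3743 mod 2075 = 1668, so (3743/2075) = (1668/2075)
factor out 2^2: 1668 = 2^2·417; with 2075 mod 8 = 3, (2/2075) = -1; sign now +1; continue with (417/2075)
flip (417/2075) -> (2075/417): both odd, 417 mod 4 = 1, 2075 mod 4 = 3, so the flip contributes +1; sign now +1
(2075/417): 2075 mod 417 = 407, so (2075/417) = (407/417)
flip (407/417) -> (417/407): both odd, 407 mod 4 = 3, 417 mod 4 = 1, so the flip contributes +1; sign now +1
(417/407): 417 mod 407 = 10, so (417/407) = (10/407)
factor out 2^1: 10 = 2^1·5; with 407 mod 8 = 7, (2/407) = +1; sign now +1; continue with (5/407)
flip (5/407) -> (407/5): both odd, 5 mod 4 = 1, 407 mod 4 = 3, so the flip contributes +1; sign now +1
(407/5): 407 mod 5 = 2, so (407/5) = (2/5)
factor out 2^1: 2 = 2^1·1; with 5 mod 8 = 5, (2/5) = -1; sign now -1; continue with (1/5)
reached (1/5) = 1, so the symbol is -1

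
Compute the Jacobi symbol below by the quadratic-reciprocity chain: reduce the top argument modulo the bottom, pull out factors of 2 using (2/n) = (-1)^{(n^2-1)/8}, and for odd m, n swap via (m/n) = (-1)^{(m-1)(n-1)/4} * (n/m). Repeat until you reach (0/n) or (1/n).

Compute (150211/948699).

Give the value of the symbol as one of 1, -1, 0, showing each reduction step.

reciprocity: (150211/948699) = -1·(948699/150211) since 150211 mod 4 = 3, 948699 mod 4 = 3; sign now -1
(948699/150211) = (47433/150211)   [reduce mod 150211]
reciprocity: (47433/150211) = +1·(150211/47433) since 47433 mod 4 = 1, 150211 mod 4 = 3; sign now -1
(150211/47433) = (7912/47433)   [reduce mod 47433]
7912 = 2^3·989; (2/47433) = +1 since 47433 mod 8 = 1, so (7912/47433) = (+1)^3·(989/47433); sign now -1
reciprocity: (989/47433) = +1·(47433/989) since 989 mod 4 = 1, 47433 mod 4 = 1; sign now -1
(47433/989) = (950/989)   [reduce mod 989]
950 = 2^1·475; (2/989) = -1 since 989 mod 8 = 5, so (950/989) = (-1)^1·(475/989); sign now +1
reciprocity: (475/989) = +1·(989/475) since 475 mod 4 = 3, 989 mod 4 = 1; sign now +1
(989/475) = (39/475)   [reduce mod 475]
reciprocity: (39/475) = -1·(475/39) since 39 mod 4 = 3, 475 mod 4 = 3; sign now -1
(475/39) = (7/39)   [reduce mod 39]
reciprocity: (7/39) = -1·(39/7) since 7 mod 4 = 3, 39 mod 4 = 3; sign now +1
(39/7) = (4/7)   [reduce mod 7]
4 = 2^2·1; (2/7) = +1 since 7 mod 8 = 7, so (4/7) = (+1)^2·(1/7); sign now +1
(1/7) = 1; final value = sign = +1

1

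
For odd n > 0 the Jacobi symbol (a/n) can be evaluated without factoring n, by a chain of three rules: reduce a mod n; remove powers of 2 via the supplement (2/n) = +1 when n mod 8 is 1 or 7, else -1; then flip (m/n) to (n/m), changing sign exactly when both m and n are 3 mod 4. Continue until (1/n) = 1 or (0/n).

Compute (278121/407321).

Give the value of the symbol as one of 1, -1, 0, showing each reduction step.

flip (278121/407321) -> (407321/278121): both odd, 278121 mod 4 = 1, 407321 mod 4 = 1, so the flip contributes +1; sign now +1
(407321/278121): 407321 mod 278121 = 129200, so (407321/278121) = (129200/278121)
factor out 2^4: 129200 = 2^4·8075; with 278121 mod 8 = 1, (2/278121) = +1; sign now +1; continue with (8075/278121)
flip (8075/278121) -> (278121/8075): both odd, 8075 mod 4 = 3, 278121 mod 4 = 1, so the flip contributes +1; sign now +1
(278121/8075): 278121 mod 8075 = 3571, so (278121/8075) = (3571/8075)
flip (3571/8075) -> (8075/3571): both odd, 3571 mod 4 = 3, 8075 mod 4 = 3, so the flip contributes -1; sign now -1
(8075/3571): 8075 mod 3571 = 933, so (8075/3571) = (933/3571)
flip (933/3571) -> (3571/933): both odd, 933 mod 4 = 1, 3571 mod 4 = 3, so the flip contributes +1; sign now -1
(3571/933): 3571 mod 933 = 772, so (3571/933) = (772/933)
factor out 2^2: 772 = 2^2·193; with 933 mod 8 = 5, (2/933) = -1; sign now -1; continue with (193/933)
flip (193/933) -> (933/193): both odd, 193 mod 4 = 1, 933 mod 4 = 1, so the flip contributes +1; sign now -1
(933/193): 933 mod 193 = 161, so (933/193) = (161/193)
flip (161/193) -> (193/161): both odd, 161 mod 4 = 1, 193 mod 4 = 1, so the flip contributes +1; sign now -1
(193/161): 193 mod 161 = 32, so (193/161) = (32/161)
factor out 2^5: 32 = 2^5·1; with 161 mod 8 = 1, (2/161) = +1; sign now -1; continue with (1/161)
reached (1/161) = 1, so the symbol is -1

-1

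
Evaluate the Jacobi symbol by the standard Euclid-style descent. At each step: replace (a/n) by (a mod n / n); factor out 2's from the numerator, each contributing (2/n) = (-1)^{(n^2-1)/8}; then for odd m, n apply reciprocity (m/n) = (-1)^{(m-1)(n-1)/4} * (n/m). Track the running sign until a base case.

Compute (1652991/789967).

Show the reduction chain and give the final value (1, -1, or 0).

(1652991/789967): 1652991 mod 789967 = 73057, so (1652991/789967) = (73057/789967)
flip (73057/789967) -> (789967/73057): both odd, 73057 mod 4 = 1, 789967 mod 4 = 3, so the flip contributes +1; sign now +1
(789967/73057): 789967 mod 73057 = 59397, so (789967/73057) = (59397/73057)
flip (59397/73057) -> (73057/59397): both odd, 59397 mod 4 = 1, 73057 mod 4 = 1, so the flip contributes +1; sign now +1
(73057/59397): 73057 mod 59397 = 13660, so (73057/59397) = (13660/59397)
factor out 2^2: 13660 = 2^2·3415; with 59397 mod 8 = 5, (2/59397) = -1; sign now +1; continue with (3415/59397)
flip (3415/59397) -> (59397/3415): both odd, 3415 mod 4 = 3, 59397 mod 4 = 1, so the flip contributes +1; sign now +1
(59397/3415): 59397 mod 3415 = 1342, so (59397/3415) = (1342/3415)
factor out 2^1: 1342 = 2^1·671; with 3415 mod 8 = 7, (2/3415) = +1; sign now +1; continue with (671/3415)
flip (671/3415) -> (3415/671): both odd, 671 mod 4 = 3, 3415 mod 4 = 3, so the flip contributes -1; sign now -1
(3415/671): 3415 mod 671 = 60, so (3415/671) = (60/671)
factor out 2^2: 60 = 2^2·15; with 671 mod 8 = 7, (2/671) = +1; sign now -1; continue with (15/671)
flip (15/671) -> (671/15): both odd, 15 mod 4 = 3, 671 mod 4 = 3, so the flip contributes -1; sign now +1
(671/15): 671 mod 15 = 11, so (671/15) = (11/15)
flip (11/15) -> (15/11): both odd, 11 mod 4 = 3, 15 mod 4 = 3, so the flip contributes -1; sign now -1
(15/11): 15 mod 11 = 4, so (15/11) = (4/11)
factor out 2^2: 4 = 2^2·1; with 11 mod 8 = 3, (2/11) = -1; sign now -1; continue with (1/11)
reached (1/11) = 1, so the symbol is -1

-1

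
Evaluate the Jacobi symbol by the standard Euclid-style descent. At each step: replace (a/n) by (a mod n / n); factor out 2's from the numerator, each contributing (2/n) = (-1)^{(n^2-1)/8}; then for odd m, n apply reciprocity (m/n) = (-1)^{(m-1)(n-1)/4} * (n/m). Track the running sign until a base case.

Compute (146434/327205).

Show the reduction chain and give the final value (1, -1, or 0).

146434 = 2^1·73217; (2/327205) = -1 since 327205 mod 8 = 5, so (146434/327205) = (-1)^1·(73217/327205); sign now -1
reciprocity: (73217/327205) = +1·(327205/73217) since 73217 mod 4 = 1, 327205 mod 4 = 1; sign now -1
(327205/73217) = (34337/73217)   [reduce mod 73217]
reciprocity: (34337/73217) = +1·(73217/34337) since 34337 mod 4 = 1, 73217 mod 4 = 1; sign now -1
(73217/34337) = (4543/34337)   [reduce mod 34337]
reciprocity: (4543/34337) = +1·(34337/4543) since 4543 mod 4 = 3, 34337 mod 4 = 1; sign now -1
(34337/4543) = (2536/4543)   [reduce mod 4543]
2536 = 2^3·317; (2/4543) = +1 since 4543 mod 8 = 7, so (2536/4543) = (+1)^3·(317/4543); sign now -1
reciprocity: (317/4543) = +1·(4543/317) since 317 mod 4 = 1, 4543 mod 4 = 3; sign now -1
(4543/317) = (105/317)   [reduce mod 317]
reciprocity: (105/317) = +1·(317/105) since 105 mod 4 = 1, 317 mod 4 = 1; sign now -1
(317/105) = (2/105)   [reduce mod 105]
2 = 2^1·1; (2/105) = +1 since 105 mod 8 = 1, so (2/105) = (+1)^1·(1/105); sign now -1
(1/105) = 1; final value = sign = -1

-1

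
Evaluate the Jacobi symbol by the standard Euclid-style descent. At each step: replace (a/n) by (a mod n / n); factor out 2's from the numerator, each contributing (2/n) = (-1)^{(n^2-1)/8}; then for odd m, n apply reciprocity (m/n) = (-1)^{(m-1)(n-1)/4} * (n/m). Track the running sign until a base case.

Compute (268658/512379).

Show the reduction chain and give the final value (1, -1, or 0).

268658 = 2^1·134329; (2/512379) = -1 since 512379 mod 8 = 3, so (268658/512379) = (-1)^1·(134329/512379); sign now -1
reciprocity: (134329/512379) = +1·(512379/134329) since 134329 mod 4 = 1, 512379 mod 4 = 3; sign now -1
(512379/134329) = (109392/134329)   [reduce mod 134329]
109392 = 2^4·6837; (2/134329) = +1 since 134329 mod 8 = 1, so (109392/134329) = (+1)^4·(6837/134329); sign now -1
reciprocity: (6837/134329) = +1·(134329/6837) since 6837 mod 4 = 1, 134329 mod 4 = 1; sign now -1
(134329/6837) = (4426/6837)   [reduce mod 6837]
4426 = 2^1·2213; (2/6837) = -1 since 6837 mod 8 = 5, so (4426/6837) = (-1)^1·(2213/6837); sign now +1
reciprocity: (2213/6837) = +1·(6837/2213) since 2213 mod 4 = 1, 6837 mod 4 = 1; sign now +1
(6837/2213) = (198/2213)   [reduce mod 2213]
198 = 2^1·99; (2/2213) = -1 since 2213 mod 8 = 5, so (198/2213) = (-1)^1·(99/2213); sign now -1
reciprocity: (99/2213) = +1·(2213/99) since 99 mod 4 = 3, 2213 mod 4 = 1; sign now -1
(2213/99) = (35/99)   [reduce mod 99]
reciprocity: (35/99) = -1·(99/35) since 35 mod 4 = 3, 99 mod 4 = 3; sign now +1
(99/35) = (29/35)   [reduce mod 35]
reciprocity: (29/35) = +1·(35/29) since 29 mod 4 = 1, 35 mod 4 = 3; sign now +1
(35/29) = (6/29)   [reduce mod 29]
6 = 2^1·3; (2/29) = -1 since 29 mod 8 = 5, so (6/29) = (-1)^1·(3/29); sign now -1
reciprocity: (3/29) = +1·(29/3) since 3 mod 4 = 3, 29 mod 4 = 1; sign now -1
(29/3) = (2/3)   [reduce mod 3]
2 = 2^1·1; (2/3) = -1 since 3 mod 8 = 3, so (2/3) = (-1)^1·(1/3); sign now +1
(1/3) = 1; final value = sign = +1

1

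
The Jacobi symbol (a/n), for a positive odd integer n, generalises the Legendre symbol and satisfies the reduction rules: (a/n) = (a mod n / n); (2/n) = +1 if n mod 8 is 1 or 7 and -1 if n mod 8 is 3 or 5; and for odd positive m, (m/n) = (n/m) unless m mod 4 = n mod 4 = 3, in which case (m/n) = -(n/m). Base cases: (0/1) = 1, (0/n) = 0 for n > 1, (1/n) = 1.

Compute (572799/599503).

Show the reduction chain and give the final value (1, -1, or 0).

flip (572799/599503) -> (599503/572799): both odd, 572799 mod 4 = 3, 599503 mod 4 = 3, so the flip contributes -1; sign now -1
(599503/572799): 599503 mod 572799 = 26704, so (599503/572799) = (26704/572799)
factor out 2^4: 26704 = 2^4·1669; with 572799 mod 8 = 7, (2/572799) = +1; sign now -1; continue with (1669/572799)
flip (1669/572799) -> (572799/1669): both odd, 1669 mod 4 = 1, 572799 mod 4 = 3, so the flip contributes +1; sign now -1
(572799/1669): 572799 mod 1669 = 332, so (572799/1669) = (332/1669)
factor out 2^2: 332 = 2^2·83; with 1669 mod 8 = 5, (2/1669) = -1; sign now -1; continue with (83/1669)
flip (83/1669) -> (1669/83): both odd, 83 mod 4 = 3, 1669 mod 4 = 1, so the flip contributes +1; sign now -1
(1669/83): 1669 mod 83 = 9, so (1669/83) = (9/83)
flip (9/83) -> (83/9): both odd, 9 mod 4 = 1, 83 mod 4 = 3, so the flip contributes +1; sign now -1
(83/9): 83 mod 9 = 2, so (83/9) = (2/9)
factor out 2^1: 2 = 2^1·1; with 9 mod 8 = 1, (2/9) = +1; sign now -1; continue with (1/9)
reached (1/9) = 1, so the symbol is -1

-1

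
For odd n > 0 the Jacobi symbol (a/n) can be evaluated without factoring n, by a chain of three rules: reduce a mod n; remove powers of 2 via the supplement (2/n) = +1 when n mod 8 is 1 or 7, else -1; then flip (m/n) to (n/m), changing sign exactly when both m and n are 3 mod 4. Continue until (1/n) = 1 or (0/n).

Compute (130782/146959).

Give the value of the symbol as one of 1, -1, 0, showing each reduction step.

1

130782 = 2^1·65391; (2/146959) = +1 since 146959 mod 8 = 7, so (130782/146959) = (+1)^1·(65391/146959); sign now +1
reciprocity: (65391/146959) = -1·(146959/65391) since 65391 mod 4 = 3, 146959 mod 4 = 3; sign now -1
(146959/65391) = (16177/65391)   [reduce mod 65391]
reciprocity: (16177/65391) = +1·(65391/16177) since 16177 mod 4 = 1, 65391 mod 4 = 3; sign now -1
(65391/16177) = (683/16177)   [reduce mod 16177]
reciprocity: (683/16177) = +1·(16177/683) since 683 mod 4 = 3, 16177 mod 4 = 1; sign now -1
(16177/683) = (468/683)   [reduce mod 683]
468 = 2^2·117; (2/683) = -1 since 683 mod 8 = 3, so (468/683) = (-1)^2·(117/683); sign now -1
reciprocity: (117/683) = +1·(683/117) since 117 mod 4 = 1, 683 mod 4 = 3; sign now -1
(683/117) = (98/117)   [reduce mod 117]
98 = 2^1·49; (2/117) = -1 since 117 mod 8 = 5, so (98/117) = (-1)^1·(49/117); sign now +1
reciprocity: (49/117) = +1·(117/49) since 49 mod 4 = 1, 117 mod 4 = 1; sign now +1
(117/49) = (19/49)   [reduce mod 49]
reciprocity: (19/49) = +1·(49/19) since 19 mod 4 = 3, 49 mod 4 = 1; sign now +1
(49/19) = (11/19)   [reduce mod 19]
reciprocity: (11/19) = -1·(19/11) since 11 mod 4 = 3, 19 mod 4 = 3; sign now -1
(19/11) = (8/11)   [reduce mod 11]
8 = 2^3·1; (2/11) = -1 since 11 mod 8 = 3, so (8/11) = (-1)^3·(1/11); sign now +1
(1/11) = 1; final value = sign = +1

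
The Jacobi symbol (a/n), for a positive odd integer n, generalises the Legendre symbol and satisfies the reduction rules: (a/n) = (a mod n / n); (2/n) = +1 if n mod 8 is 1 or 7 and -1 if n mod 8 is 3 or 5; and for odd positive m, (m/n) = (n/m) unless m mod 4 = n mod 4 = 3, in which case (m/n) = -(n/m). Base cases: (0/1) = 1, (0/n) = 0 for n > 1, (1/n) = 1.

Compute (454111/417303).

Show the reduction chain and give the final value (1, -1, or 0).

(454111/417303) = (36808/417303)   [reduce mod 417303]
36808 = 2^3·4601; (2/417303) = +1 since 417303 mod 8 = 7, so (36808/417303) = (+1)^3·(4601/417303); sign now +1
reciprocity: (4601/417303) = +1·(417303/4601) since 4601 mod 4 = 1, 417303 mod 4 = 3; sign now +1
(417303/4601) = (3213/4601)   [reduce mod 4601]
reciprocity: (3213/4601) = +1·(4601/3213) since 3213 mod 4 = 1, 4601 mod 4 = 1; sign now +1
(4601/3213) = (1388/3213)   [reduce mod 3213]
1388 = 2^2·347; (2/3213) = -1 since 3213 mod 8 = 5, so (1388/3213) = (-1)^2·(347/3213); sign now +1
reciprocity: (347/3213) = +1·(3213/347) since 347 mod 4 = 3, 3213 mod 4 = 1; sign now +1
(3213/347) = (90/347)   [reduce mod 347]
90 = 2^1·45; (2/347) = -1 since 347 mod 8 = 3, so (90/347) = (-1)^1·(45/347); sign now -1
reciprocity: (45/347) = +1·(347/45) since 45 mod 4 = 1, 347 mod 4 = 3; sign now -1
(347/45) = (32/45)   [reduce mod 45]
32 = 2^5·1; (2/45) = -1 since 45 mod 8 = 5, so (32/45) = (-1)^5·(1/45); sign now +1
(1/45) = 1; final value = sign = +1

1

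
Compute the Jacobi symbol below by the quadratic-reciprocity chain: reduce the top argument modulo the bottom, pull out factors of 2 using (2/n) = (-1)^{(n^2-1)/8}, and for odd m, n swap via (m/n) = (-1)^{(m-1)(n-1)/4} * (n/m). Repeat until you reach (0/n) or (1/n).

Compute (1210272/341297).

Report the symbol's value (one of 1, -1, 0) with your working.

1

(1210272/341297) = (186381/341297)   [reduce mod 341297]
reciprocity: (186381/341297) = +1·(341297/186381) since 186381 mod 4 = 1, 341297 mod 4 = 1; sign now +1
(341297/186381) = (154916/186381)   [reduce mod 186381]
154916 = 2^2·38729; (2/186381) = -1 since 186381 mod 8 = 5, so (154916/186381) = (-1)^2·(38729/186381); sign now +1
reciprocity: (38729/186381) = +1·(186381/38729) since 38729 mod 4 = 1, 186381 mod 4 = 1; sign now +1
(186381/38729) = (31465/38729)   [reduce mod 38729]
reciprocity: (31465/38729) = +1·(38729/31465) since 31465 mod 4 = 1, 38729 mod 4 = 1; sign now +1
(38729/31465) = (7264/31465)   [reduce mod 31465]
7264 = 2^5·227; (2/31465) = +1 since 31465 mod 8 = 1, so (7264/31465) = (+1)^5·(227/31465); sign now +1
reciprocity: (227/31465) = +1·(31465/227) since 227 mod 4 = 3, 31465 mod 4 = 1; sign now +1
(31465/227) = (139/227)   [reduce mod 227]
reciprocity: (139/227) = -1·(227/139) since 139 mod 4 = 3, 227 mod 4 = 3; sign now -1
(227/139) = (88/139)   [reduce mod 139]
88 = 2^3·11; (2/139) = -1 since 139 mod 8 = 3, so (88/139) = (-1)^3·(11/139); sign now +1
reciprocity: (11/139) = -1·(139/11) since 11 mod 4 = 3, 139 mod 4 = 3; sign now -1
(139/11) = (7/11)   [reduce mod 11]
reciprocity: (7/11) = -1·(11/7) since 7 mod 4 = 3, 11 mod 4 = 3; sign now +1
(11/7) = (4/7)   [reduce mod 7]
4 = 2^2·1; (2/7) = +1 since 7 mod 8 = 7, so (4/7) = (+1)^2·(1/7); sign now +1
(1/7) = 1; final value = sign = +1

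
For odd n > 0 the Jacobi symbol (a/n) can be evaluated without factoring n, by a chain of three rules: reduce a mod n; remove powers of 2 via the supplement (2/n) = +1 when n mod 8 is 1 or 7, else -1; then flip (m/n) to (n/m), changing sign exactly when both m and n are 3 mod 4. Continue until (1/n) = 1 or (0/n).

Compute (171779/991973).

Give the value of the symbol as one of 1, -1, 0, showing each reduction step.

reciprocity: (171779/991973) = +1·(991973/171779) since 171779 mod 4 = 3, 991973 mod 4 = 1; sign now +1
(991973/171779) = (133078/171779)   [reduce mod 171779]
133078 = 2^1·66539; (2/171779) = -1 since 171779 mod 8 = 3, so (133078/171779) = (-1)^1·(66539/171779); sign now -1
reciprocity: (66539/171779) = -1·(171779/66539) since 66539 mod 4 = 3, 171779 mod 4 = 3; sign now +1
(171779/66539) = (38701/66539)   [reduce mod 66539]
reciprocity: (38701/66539) = +1·(66539/38701) since 38701 mod 4 = 1, 66539 mod 4 = 3; sign now +1
(66539/38701) = (27838/38701)   [reduce mod 38701]
27838 = 2^1·13919; (2/38701) = -1 since 38701 mod 8 = 5, so (27838/38701) = (-1)^1·(13919/38701); sign now -1
reciprocity: (13919/38701) = +1·(38701/13919) since 13919 mod 4 = 3, 38701 mod 4 = 1; sign now -1
(38701/13919) = (10863/13919)   [reduce mod 13919]
reciprocity: (10863/13919) = -1·(13919/10863) since 10863 mod 4 = 3, 13919 mod 4 = 3; sign now +1
(13919/10863) = (3056/10863)   [reduce mod 10863]
3056 = 2^4·191; (2/10863) = +1 since 10863 mod 8 = 7, so (3056/10863) = (+1)^4·(191/10863); sign now +1
reciprocity: (191/10863) = -1·(10863/191) since 191 mod 4 = 3, 10863 mod 4 = 3; sign now -1
(10863/191) = (167/191)   [reduce mod 191]
reciprocity: (167/191) = -1·(191/167) since 167 mod 4 = 3, 191 mod 4 = 3; sign now +1
(191/167) = (24/167)   [reduce mod 167]
24 = 2^3·3; (2/167) = +1 since 167 mod 8 = 7, so (24/167) = (+1)^3·(3/167); sign now +1
reciprocity: (3/167) = -1·(167/3) since 3 mod 4 = 3, 167 mod 4 = 3; sign now -1
(167/3) = (2/3)   [reduce mod 3]
2 = 2^1·1; (2/3) = -1 since 3 mod 8 = 3, so (2/3) = (-1)^1·(1/3); sign now +1
(1/3) = 1; final value = sign = +1

1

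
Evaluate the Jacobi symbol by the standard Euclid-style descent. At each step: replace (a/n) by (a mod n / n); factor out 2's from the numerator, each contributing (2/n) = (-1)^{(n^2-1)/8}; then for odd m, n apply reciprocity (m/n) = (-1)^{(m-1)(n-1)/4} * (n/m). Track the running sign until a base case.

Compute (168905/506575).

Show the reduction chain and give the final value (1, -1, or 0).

flip (168905/506575) -> (506575/168905): both odd, 168905 mod 4 = 1, 506575 mod 4 = 3, so the flip contributes +1; sign now +1
(506575/168905): 506575 mod 168905 = 168765, so (506575/168905) = (168765/168905)
flip (168765/168905) -> (168905/168765): both odd, 168765 mod 4 = 1, 168905 mod 4 = 1, so the flip contributes +1; sign now +1
(168905/168765): 168905 mod 168765 = 140, so (168905/168765) = (140/168765)
factor out 2^2: 140 = 2^2·35; with 168765 mod 8 = 5, (2/168765) = -1; sign now +1; continue with (35/168765)
flip (35/168765) -> (168765/35): both odd, 35 mod 4 = 3, 168765 mod 4 = 1, so the flip contributes +1; sign now +1
(168765/35): 168765 mod 35 = 30, so (168765/35) = (30/35)
factor out 2^1: 30 = 2^1·15; with 35 mod 8 = 3, (2/35) = -1; sign now -1; continue with (15/35)
flip (15/35) -> (35/15): both odd, 15 mod 4 = 3, 35 mod 4 = 3, so the flip contributes -1; sign now +1
(35/15): 35 mod 15 = 5, so (35/15) = (5/15)
flip (5/15) -> (15/5): both odd, 5 mod 4 = 1, 15 mod 4 = 3, so the flip contributes +1; sign now +1
(15/5): 15 mod 5 = 0, so (15/5) = (0/5)
reached (0/5); gcd(a, n) > 1, so (0/5) = 0 and the symbol is 0

0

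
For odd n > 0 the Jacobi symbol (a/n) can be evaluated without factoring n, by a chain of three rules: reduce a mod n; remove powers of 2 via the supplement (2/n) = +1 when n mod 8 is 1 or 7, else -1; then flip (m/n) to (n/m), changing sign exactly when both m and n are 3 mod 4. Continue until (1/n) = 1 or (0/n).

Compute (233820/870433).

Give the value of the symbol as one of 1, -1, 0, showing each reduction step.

233820 = 2^2·58455; (2/870433) = +1 since 870433 mod 8 = 1, so (233820/870433) = (+1)^2·(58455/870433); sign now +1
reciprocity: (58455/870433) = +1·(870433/58455) since 58455 mod 4 = 3, 870433 mod 4 = 1; sign now +1
(870433/58455) = (52063/58455)   [reduce mod 58455]
reciprocity: (52063/58455) = -1·(58455/52063) since 52063 mod 4 = 3, 58455 mod 4 = 3; sign now -1
(58455/52063) = (6392/52063)   [reduce mod 52063]
6392 = 2^3·799; (2/52063) = +1 since 52063 mod 8 = 7, so (6392/52063) = (+1)^3·(799/52063); sign now -1
reciprocity: (799/52063) = -1·(52063/799) since 799 mod 4 = 3, 52063 mod 4 = 3; sign now +1
(52063/799) = (128/799)   [reduce mod 799]
128 = 2^7·1; (2/799) = +1 since 799 mod 8 = 7, so (128/799) = (+1)^7·(1/799); sign now +1
(1/799) = 1; final value = sign = +1

1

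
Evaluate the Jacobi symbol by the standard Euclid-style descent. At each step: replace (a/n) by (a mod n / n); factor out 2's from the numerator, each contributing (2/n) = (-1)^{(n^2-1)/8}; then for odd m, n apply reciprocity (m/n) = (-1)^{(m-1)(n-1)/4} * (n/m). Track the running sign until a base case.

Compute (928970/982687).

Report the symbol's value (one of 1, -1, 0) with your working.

-1

factor out 2^1: 928970 = 2^1·464485; with 982687 mod 8 = 7, (2/982687) = +1; sign now +1; continue with (464485/982687)
flip (464485/982687) -> (982687/464485): both odd, 464485 mod 4 = 1, 982687 mod 4 = 3, so the flip contributes +1; sign now +1
(982687/464485): 982687 mod 464485 = 53717, so (982687/464485) = (53717/464485)
flip (53717/464485) -> (464485/53717): both odd, 53717 mod 4 = 1, 464485 mod 4 = 1, so the flip contributes +1; sign now +1
(464485/53717): 464485 mod 53717 = 34749, so (464485/53717) = (34749/53717)
flip (34749/53717) -> (53717/34749): both odd, 34749 mod 4 = 1, 53717 mod 4 = 1, so the flip contributes +1; sign now +1
(53717/34749): 53717 mod 34749 = 18968, so (53717/34749) = (18968/34749)
factor out 2^3: 18968 = 2^3·2371; with 34749 mod 8 = 5, (2/34749) = -1; sign now -1; continue with (2371/34749)
flip (2371/34749) -> (34749/2371): both odd, 2371 mod 4 = 3, 34749 mod 4 = 1, so the flip contributes +1; sign now -1
(34749/2371): 34749 mod 2371 = 1555, so (34749/2371) = (1555/2371)
flip (1555/2371) -> (2371/1555): both odd, 1555 mod 4 = 3, 2371 mod 4 = 3, so the flip contributes -1; sign now +1
(2371/1555): 2371 mod 1555 = 816, so (2371/1555) = (816/1555)
factor out 2^4: 816 = 2^4·51; with 1555 mod 8 = 3, (2/1555) = -1; sign now +1; continue with (51/1555)
flip (51/1555) -> (1555/51): both odd, 51 mod 4 = 3, 1555 mod 4 = 3, so the flip contributes -1; sign now -1
(1555/51): 1555 mod 51 = 25, so (1555/51) = (25/51)
flip (25/51) -> (51/25): both odd, 25 mod 4 = 1, 51 mod 4 = 3, so the flip contributes +1; sign now -1
(51/25): 51 mod 25 = 1, so (51/25) = (1/25)
reached (1/25) = 1, so the symbol is -1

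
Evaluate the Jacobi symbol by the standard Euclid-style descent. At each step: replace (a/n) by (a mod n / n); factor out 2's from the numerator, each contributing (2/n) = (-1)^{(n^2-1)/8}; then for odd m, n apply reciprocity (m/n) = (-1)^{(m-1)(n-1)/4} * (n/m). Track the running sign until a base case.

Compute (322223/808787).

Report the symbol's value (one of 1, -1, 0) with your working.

1

flip (322223/808787) -> (808787/322223): both odd, 322223 mod 4 = 3, 808787 mod 4 = 3, so the flip contributes -1; sign now -1
(808787/322223): 808787 mod 322223 = 164341, so (808787/322223) = (164341/322223)
flip (164341/322223) -> (322223/164341): both odd, 164341 mod 4 = 1, 322223 mod 4 = 3, so the flip contributes +1; sign now -1
(322223/164341): 322223 mod 164341 = 157882, so (322223/164341) = (157882/164341)
factor out 2^1: 157882 = 2^1·78941; with 164341 mod 8 = 5, (2/164341) = -1; sign now +1; continue with (78941/164341)
flip (78941/164341) -> (164341/78941): both odd, 78941 mod 4 = 1, 164341 mod 4 = 1, so the flip contributes +1; sign now +1
(164341/78941): 164341 mod 78941 = 6459, so (164341/78941) = (6459/78941)
flip (6459/78941) -> (78941/6459): both odd, 6459 mod 4 = 3, 78941 mod 4 = 1, so the flip contributes +1; sign now +1
(78941/6459): 78941 mod 6459 = 1433, so (78941/6459) = (1433/6459)
flip (1433/6459) -> (6459/1433): both odd, 1433 mod 4 = 1, 6459 mod 4 = 3, so the flip contributes +1; sign now +1
(6459/1433): 6459 mod 1433 = 727, so (6459/1433) = (727/1433)
flip (727/1433) -> (1433/727): both odd, 727 mod 4 = 3, 1433 mod 4 = 1, so the flip contributes +1; sign now +1
(1433/727): 1433 mod 727 = 706, so (1433/727) = (706/727)
factor out 2^1: 706 = 2^1·353; with 727 mod 8 = 7, (2/727) = +1; sign now +1; continue with (353/727)
flip (353/727) -> (727/353): both odd, 353 mod 4 = 1, 727 mod 4 = 3, so the flip contributes +1; sign now +1
(727/353): 727 mod 353 = 21, so (727/353) = (21/353)
flip (21/353) -> (353/21): both odd, 21 mod 4 = 1, 353 mod 4 = 1, so the flip contributes +1; sign now +1
(353/21): 353 mod 21 = 17, so (353/21) = (17/21)
flip (17/21) -> (21/17): both odd, 17 mod 4 = 1, 21 mod 4 = 1, so the flip contributes +1; sign now +1
(21/17): 21 mod 17 = 4, so (21/17) = (4/17)
factor out 2^2: 4 = 2^2·1; with 17 mod 8 = 1, (2/17) = +1; sign now +1; continue with (1/17)
reached (1/17) = 1, so the symbol is +1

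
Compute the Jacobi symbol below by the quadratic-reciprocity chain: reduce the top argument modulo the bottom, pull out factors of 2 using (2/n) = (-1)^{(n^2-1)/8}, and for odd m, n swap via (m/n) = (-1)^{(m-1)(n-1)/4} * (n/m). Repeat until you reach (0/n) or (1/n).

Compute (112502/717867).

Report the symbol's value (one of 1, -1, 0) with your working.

factor out 2^1: 112502 = 2^1·56251; with 717867 mod 8 = 3, (2/717867) = -1; sign now -1; continue with (56251/717867)
flip (56251/717867) -> (717867/56251): both odd, 56251 mod 4 = 3, 717867 mod 4 = 3, so the flip contributes -1; sign now +1
(717867/56251): 717867 mod 56251 = 42855, so (717867/56251) = (42855/56251)
flip (42855/56251) -> (56251/42855): both odd, 42855 mod 4 = 3, 56251 mod 4 = 3, so the flip contributes -1; sign now -1
(56251/42855): 56251 mod 42855 = 13396, so (56251/42855) = (13396/42855)
factor out 2^2: 13396 = 2^2·3349; with 42855 mod 8 = 7, (2/42855) = +1; sign now -1; continue with (3349/42855)
flip (3349/42855) -> (42855/3349): both odd, 3349 mod 4 = 1, 42855 mod 4 = 3, so the flip contributes +1; sign now -1
(42855/3349): 42855 mod 3349 = 2667, so (42855/3349) = (2667/3349)
flip (2667/3349) -> (3349/2667): both odd, 2667 mod 4 = 3, 3349 mod 4 = 1, so the flip contributes +1; sign now -1
(3349/2667): 3349 mod 2667 = 682, so (3349/2667) = (682/2667)
factor out 2^1: 682 = 2^1·341; with 2667 mod 8 = 3, (2/2667) = -1; sign now +1; continue with (341/2667)
flip (341/2667) -> (2667/341): both odd, 341 mod 4 = 1, 2667 mod 4 = 3, so the flip contributes +1; sign now +1
(2667/341): 2667 mod 341 = 280, so (2667/341) = (280/341)
factor out 2^3: 280 = 2^3·35; with 341 mod 8 = 5, (2/341) = -1; sign now -1; continue with (35/341)
flip (35/341) -> (341/35): both odd, 35 mod 4 = 3, 341 mod 4 = 1, so the flip contributes +1; sign now -1
(341/35): 341 mod 35 = 26, so (341/35) = (26/35)
factor out 2^1: 26 = 2^1·13; with 35 mod 8 = 3, (2/35) = -1; sign now +1; continue with (13/35)
flip (13/35) -> (35/13): both odd, 13 mod 4 = 1, 35 mod 4 = 3, so the flip contributes +1; sign now +1
(35/13): 35 mod 13 = 9, so (35/13) = (9/13)
flip (9/13) -> (13/9): both odd, 9 mod 4 = 1, 13 mod 4 = 1, so the flip contributes +1; sign now +1
(13/9): 13 mod 9 = 4, so (13/9) = (4/9)
factor out 2^2: 4 = 2^2·1; with 9 mod 8 = 1, (2/9) = +1; sign now +1; continue with (1/9)
reached (1/9) = 1, so the symbol is +1

1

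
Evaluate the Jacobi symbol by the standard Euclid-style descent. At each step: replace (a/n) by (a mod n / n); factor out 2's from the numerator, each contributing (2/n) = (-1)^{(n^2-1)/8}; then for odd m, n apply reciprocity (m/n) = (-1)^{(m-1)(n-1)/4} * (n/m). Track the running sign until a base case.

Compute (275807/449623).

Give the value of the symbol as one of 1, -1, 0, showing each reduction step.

-1

reciprocity: (275807/449623) = -1·(449623/275807) since 275807 mod 4 = 3, 449623 mod 4 = 3; sign now -1
(449623/275807) = (173816/275807)   [reduce mod 275807]
173816 = 2^3·21727; (2/275807) = +1 since 275807 mod 8 = 7, so (173816/275807) = (+1)^3·(21727/275807); sign now -1
reciprocity: (21727/275807) = -1·(275807/21727) since 21727 mod 4 = 3, 275807 mod 4 = 3; sign now +1
(275807/21727) = (15083/21727)   [reduce mod 21727]
reciprocity: (15083/21727) = -1·(21727/15083) since 15083 mod 4 = 3, 21727 mod 4 = 3; sign now -1
(21727/15083) = (6644/15083)   [reduce mod 15083]
6644 = 2^2·1661; (2/15083) = -1 since 15083 mod 8 = 3, so (6644/15083) = (-1)^2·(1661/15083); sign now -1
reciprocity: (1661/15083) = +1·(15083/1661) since 1661 mod 4 = 1, 15083 mod 4 = 3; sign now -1
(15083/1661) = (134/1661)   [reduce mod 1661]
134 = 2^1·67; (2/1661) = -1 since 1661 mod 8 = 5, so (134/1661) = (-1)^1·(67/1661); sign now +1
reciprocity: (67/1661) = +1·(1661/67) since 67 mod 4 = 3, 1661 mod 4 = 1; sign now +1
(1661/67) = (53/67)   [reduce mod 67]
reciprocity: (53/67) = +1·(67/53) since 53 mod 4 = 1, 67 mod 4 = 3; sign now +1
(67/53) = (14/53)   [reduce mod 53]
14 = 2^1·7; (2/53) = -1 since 53 mod 8 = 5, so (14/53) = (-1)^1·(7/53); sign now -1
reciprocity: (7/53) = +1·(53/7) since 7 mod 4 = 3, 53 mod 4 = 1; sign now -1
(53/7) = (4/7)   [reduce mod 7]
4 = 2^2·1; (2/7) = +1 since 7 mod 8 = 7, so (4/7) = (+1)^2·(1/7); sign now -1
(1/7) = 1; final value = sign = -1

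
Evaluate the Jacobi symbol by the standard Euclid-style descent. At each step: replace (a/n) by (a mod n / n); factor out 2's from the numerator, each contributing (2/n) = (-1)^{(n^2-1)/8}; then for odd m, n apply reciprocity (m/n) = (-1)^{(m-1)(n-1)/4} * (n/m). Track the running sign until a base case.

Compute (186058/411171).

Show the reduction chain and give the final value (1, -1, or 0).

1

186058 = 2^1·93029; (2/411171) = -1 since 411171 mod 8 = 3, so (186058/411171) = (-1)^1·(93029/411171); sign now -1
reciprocity: (93029/411171) = +1·(411171/93029) since 93029 mod 4 = 1, 411171 mod 4 = 3; sign now -1
(411171/93029) = (39055/93029)   [reduce mod 93029]
reciprocity: (39055/93029) = +1·(93029/39055) since 39055 mod 4 = 3, 93029 mod 4 = 1; sign now -1
(93029/39055) = (14919/39055)   [reduce mod 39055]
reciprocity: (14919/39055) = -1·(39055/14919) since 14919 mod 4 = 3, 39055 mod 4 = 3; sign now +1
(39055/14919) = (9217/14919)   [reduce mod 14919]
reciprocity: (9217/14919) = +1·(14919/9217) since 9217 mod 4 = 1, 14919 mod 4 = 3; sign now +1
(14919/9217) = (5702/9217)   [reduce mod 9217]
5702 = 2^1·2851; (2/9217) = +1 since 9217 mod 8 = 1, so (5702/9217) = (+1)^1·(2851/9217); sign now +1
reciprocity: (2851/9217) = +1·(9217/2851) since 2851 mod 4 = 3, 9217 mod 4 = 1; sign now +1
(9217/2851) = (664/2851)   [reduce mod 2851]
664 = 2^3·83; (2/2851) = -1 since 2851 mod 8 = 3, so (664/2851) = (-1)^3·(83/2851); sign now -1
reciprocity: (83/2851) = -1·(2851/83) since 83 mod 4 = 3, 2851 mod 4 = 3; sign now +1
(2851/83) = (29/83)   [reduce mod 83]
reciprocity: (29/83) = +1·(83/29) since 29 mod 4 = 1, 83 mod 4 = 3; sign now +1
(83/29) = (25/29)   [reduce mod 29]
reciprocity: (25/29) = +1·(29/25) since 25 mod 4 = 1, 29 mod 4 = 1; sign now +1
(29/25) = (4/25)   [reduce mod 25]
4 = 2^2·1; (2/25) = +1 since 25 mod 8 = 1, so (4/25) = (+1)^2·(1/25); sign now +1
(1/25) = 1; final value = sign = +1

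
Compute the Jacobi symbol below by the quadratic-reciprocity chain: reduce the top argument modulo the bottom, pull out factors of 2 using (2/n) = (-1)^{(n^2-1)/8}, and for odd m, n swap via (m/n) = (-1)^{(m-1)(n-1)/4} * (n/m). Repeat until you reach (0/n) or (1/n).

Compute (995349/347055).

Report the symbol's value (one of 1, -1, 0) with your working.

0

(995349/347055): 995349 mod 347055 = 301239, so (995349/347055) = (301239/347055)
flip (301239/347055) -> (347055/301239): both odd, 301239 mod 4 = 3, 347055 mod 4 = 3, so the flip contributes -1; sign now -1
(347055/301239): 347055 mod 301239 = 45816, so (347055/301239) = (45816/301239)
factor out 2^3: 45816 = 2^3·5727; with 301239 mod 8 = 7, (2/301239) = +1; sign now -1; continue with (5727/301239)
flip (5727/301239) -> (301239/5727): both odd, 5727 mod 4 = 3, 301239 mod 4 = 3, so the flip contributes -1; sign now +1
(301239/5727): 301239 mod 5727 = 3435, so (301239/5727) = (3435/5727)
flip (3435/5727) -> (5727/3435): both odd, 3435 mod 4 = 3, 5727 mod 4 = 3, so the flip contributes -1; sign now -1
(5727/3435): 5727 mod 3435 = 2292, so (5727/3435) = (2292/3435)
factor out 2^2: 2292 = 2^2·573; with 3435 mod 8 = 3, (2/3435) = -1; sign now -1; continue with (573/3435)
flip (573/3435) -> (3435/573): both odd, 573 mod 4 = 1, 3435 mod 4 = 3, so the flip contributes +1; sign now -1
(3435/573): 3435 mod 573 = 570, so (3435/573) = (570/573)
factor out 2^1: 570 = 2^1·285; with 573 mod 8 = 5, (2/573) = -1; sign now +1; continue with (285/573)
flip (285/573) -> (573/285): both odd, 285 mod 4 = 1, 573 mod 4 = 1, so the flip contributes +1; sign now +1
(573/285): 573 mod 285 = 3, so (573/285) = (3/285)
flip (3/285) -> (285/3): both odd, 3 mod 4 = 3, 285 mod 4 = 1, so the flip contributes +1; sign now +1
(285/3): 285 mod 3 = 0, so (285/3) = (0/3)
reached (0/3); gcd(a, n) > 1, so (0/3) = 0 and the symbol is 0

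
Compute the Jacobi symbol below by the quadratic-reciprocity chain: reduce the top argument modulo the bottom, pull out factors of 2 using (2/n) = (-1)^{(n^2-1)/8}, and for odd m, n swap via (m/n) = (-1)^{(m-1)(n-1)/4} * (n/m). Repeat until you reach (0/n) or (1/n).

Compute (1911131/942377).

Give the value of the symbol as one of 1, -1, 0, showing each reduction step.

(1911131/942377) = (26377/942377)   [reduce mod 942377]
reciprocity: (26377/942377) = +1·(942377/26377) since 26377 mod 4 = 1, 942377 mod 4 = 1; sign now +1
(942377/26377) = (19182/26377)   [reduce mod 26377]
19182 = 2^1·9591; (2/26377) = +1 since 26377 mod 8 = 1, so (19182/26377) = (+1)^1·(9591/26377); sign now +1
reciprocity: (9591/26377) = +1·(26377/9591) since 9591 mod 4 = 3, 26377 mod 4 = 1; sign now +1
(26377/9591) = (7195/9591)   [reduce mod 9591]
reciprocity: (7195/9591) = -1·(9591/7195) since 7195 mod 4 = 3, 9591 mod 4 = 3; sign now -1
(9591/7195) = (2396/7195)   [reduce mod 7195]
2396 = 2^2·599; (2/7195) = -1 since 7195 mod 8 = 3, so (2396/7195) = (-1)^2·(599/7195); sign now -1
reciprocity: (599/7195) = -1·(7195/599) since 599 mod 4 = 3, 7195 mod 4 = 3; sign now +1
(7195/599) = (7/599)   [reduce mod 599]
reciprocity: (7/599) = -1·(599/7) since 7 mod 4 = 3, 599 mod 4 = 3; sign now -1
(599/7) = (4/7)   [reduce mod 7]
4 = 2^2·1; (2/7) = +1 since 7 mod 8 = 7, so (4/7) = (+1)^2·(1/7); sign now -1
(1/7) = 1; final value = sign = -1

-1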